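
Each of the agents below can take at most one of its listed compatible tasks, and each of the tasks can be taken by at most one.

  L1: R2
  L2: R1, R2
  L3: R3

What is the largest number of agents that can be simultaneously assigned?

Unit-capacity flow: source→left, listed edges, right→sink; max matching = max flow.
Augmenting path L1→R2 (+1); matched 1.
Augmenting path L2→R1 (+1); matched 2.
Augmenting path L3→R3 (+1); matched 3.
No augmenting path remains; maximum matching = 3.
König certificate: {L1, L2, L3} is a vertex cover of size 3 (every listed pair touches it), so no matching can be larger.

3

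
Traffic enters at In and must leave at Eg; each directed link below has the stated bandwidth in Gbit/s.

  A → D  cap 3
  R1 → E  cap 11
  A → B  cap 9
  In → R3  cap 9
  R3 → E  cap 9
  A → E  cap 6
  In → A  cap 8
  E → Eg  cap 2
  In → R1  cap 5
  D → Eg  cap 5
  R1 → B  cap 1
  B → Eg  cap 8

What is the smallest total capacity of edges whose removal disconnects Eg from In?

11

Augment In→R1→B→Eg: bottleneck 1, flow now 1.
Augment In→R1→E→Eg: bottleneck 2, flow now 3.
Augment In→A→B→Eg: bottleneck 7, flow now 10.
Augment In→A→D→Eg: bottleneck 1, flow now 11.
No augmenting path remains; maximum flow = 11.
By max-flow min-cut, the minimum cut capacity equals the max flow.
In the residual graph, reachable from In: {In, R1, R3, E}.
Min-cut edges: In→A (8), R1→B (1), E→Eg (2); capacity 8 + 1 + 2 = 11.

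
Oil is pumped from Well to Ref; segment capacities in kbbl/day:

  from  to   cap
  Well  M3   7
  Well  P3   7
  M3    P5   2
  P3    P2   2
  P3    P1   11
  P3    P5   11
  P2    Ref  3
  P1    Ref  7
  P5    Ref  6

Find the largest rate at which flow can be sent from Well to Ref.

9

Augment Well→M3→P5→Ref: bottleneck 2, flow now 2.
Augment Well→P3→P2→Ref: bottleneck 2, flow now 4.
Augment Well→P3→P1→Ref: bottleneck 5, flow now 9.
No augmenting path remains; maximum flow = 9.
In the residual graph, reachable from Well: {Well, M3}.
Min-cut edges: Well→P3 (7), M3→P5 (2); capacity 7 + 2 = 9.
This cut is saturated, so no flow can exceed 9.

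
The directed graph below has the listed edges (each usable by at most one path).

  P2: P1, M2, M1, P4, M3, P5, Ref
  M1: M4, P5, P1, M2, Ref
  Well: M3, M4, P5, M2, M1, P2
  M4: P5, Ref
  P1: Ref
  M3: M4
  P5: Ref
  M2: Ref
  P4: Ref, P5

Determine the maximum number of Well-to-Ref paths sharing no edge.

Assign every edge capacity 1; by Menger, the answer equals the max flow.
Path Well→P2→Ref (+1); total 1.
Path Well→M1→Ref (+1); total 2.
Path Well→M4→Ref (+1); total 3.
Path Well→P5→Ref (+1); total 4.
Path Well→M2→Ref (+1); total 5.
No residual Well→Ref path; max flow = 5.
Certifying cut of size 5: {M4→Ref, P5→Ref, Well→M1, Well→M2, Well→P2}.

5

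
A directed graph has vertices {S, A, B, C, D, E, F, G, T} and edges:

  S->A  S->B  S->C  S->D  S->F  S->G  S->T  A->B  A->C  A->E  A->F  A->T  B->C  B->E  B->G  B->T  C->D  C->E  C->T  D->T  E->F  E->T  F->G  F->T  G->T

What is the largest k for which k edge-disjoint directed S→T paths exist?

7

Assign every edge capacity 1; by Menger, the answer equals the max flow.
Path S→T (+1); total 1.
Path S→A→T (+1); total 2.
Path S→B→T (+1); total 3.
Path S→C→T (+1); total 4.
Path S→D→T (+1); total 5.
Path S→F→T (+1); total 6.
Path S→G→T (+1); total 7.
No residual S→T path; max flow = 7.
Certifying cut of size 7: {S→A, S→B, S→C, S→D, S→F, S→G, S→T}.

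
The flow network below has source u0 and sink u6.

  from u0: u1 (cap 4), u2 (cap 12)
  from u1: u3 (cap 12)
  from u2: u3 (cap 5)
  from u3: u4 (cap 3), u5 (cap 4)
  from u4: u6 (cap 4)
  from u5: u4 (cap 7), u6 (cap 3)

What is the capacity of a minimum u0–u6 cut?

Augment u0→u1→u3→u4→u6: bottleneck 3, flow now 3.
Augment u0→u1→u3→u5→u6: bottleneck 1, flow now 4.
Augment u0→u2→u3→u5→u6: bottleneck 2, flow now 6.
Augment u0→u2→u3→u5→u4→u6: bottleneck 1, flow now 7.
No augmenting path remains; maximum flow = 7.
By max-flow min-cut, the minimum cut capacity equals the max flow.
In the residual graph, reachable from u0: {u0, u1, u2, u3}.
Min-cut edges: u3→u4 (3), u3→u5 (4); capacity 3 + 4 = 7.

7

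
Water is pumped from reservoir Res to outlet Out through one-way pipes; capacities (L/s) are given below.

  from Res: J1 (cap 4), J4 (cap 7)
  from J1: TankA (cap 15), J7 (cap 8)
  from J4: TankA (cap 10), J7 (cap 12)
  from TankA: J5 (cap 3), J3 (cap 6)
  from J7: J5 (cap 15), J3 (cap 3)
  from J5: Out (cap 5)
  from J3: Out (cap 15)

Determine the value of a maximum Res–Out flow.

Augment Res→J1→TankA→J5→Out: bottleneck 3, flow now 3.
Augment Res→J1→TankA→J3→Out: bottleneck 1, flow now 4.
Augment Res→J4→TankA→J3→Out: bottleneck 5, flow now 9.
Augment Res→J4→J7→J5→Out: bottleneck 2, flow now 11.
No augmenting path remains; maximum flow = 11.
In the residual graph, reachable from Res: {Res}.
Min-cut edges: Res→J1 (4), Res→J4 (7); capacity 4 + 7 = 11.
This cut is saturated, so no flow can exceed 11.

11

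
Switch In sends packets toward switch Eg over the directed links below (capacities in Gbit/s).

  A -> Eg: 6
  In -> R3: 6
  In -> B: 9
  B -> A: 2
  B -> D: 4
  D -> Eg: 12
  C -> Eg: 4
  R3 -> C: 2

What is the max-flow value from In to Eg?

8

Augment In→R3→C→Eg: bottleneck 2, flow now 2.
Augment In→B→D→Eg: bottleneck 4, flow now 6.
Augment In→B→A→Eg: bottleneck 2, flow now 8.
No augmenting path remains; maximum flow = 8.
In the residual graph, reachable from In: {In, R3, B}.
Min-cut edges: R3→C (2), B→D (4), B→A (2); capacity 2 + 4 + 2 = 8.
This cut is saturated, so no flow can exceed 8.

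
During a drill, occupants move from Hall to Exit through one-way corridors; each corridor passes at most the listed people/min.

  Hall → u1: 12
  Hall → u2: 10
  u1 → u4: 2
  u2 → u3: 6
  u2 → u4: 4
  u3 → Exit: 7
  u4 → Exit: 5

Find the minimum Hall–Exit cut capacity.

Augment Hall→u1→u4→Exit: bottleneck 2, flow now 2.
Augment Hall→u2→u3→Exit: bottleneck 6, flow now 8.
Augment Hall→u2→u4→Exit: bottleneck 3, flow now 11.
No augmenting path remains; maximum flow = 11.
By max-flow min-cut, the minimum cut capacity equals the max flow.
In the residual graph, reachable from Hall: {Hall, u1, u2, u4}.
Min-cut edges: u2→u3 (6), u4→Exit (5); capacity 6 + 5 = 11.

11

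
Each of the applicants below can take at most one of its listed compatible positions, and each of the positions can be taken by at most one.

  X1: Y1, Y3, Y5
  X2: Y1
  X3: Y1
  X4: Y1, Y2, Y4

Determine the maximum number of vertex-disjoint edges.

Unit-capacity flow: source→left, listed edges, right→sink; max matching = max flow.
Augmenting path X1→Y1 (+1); matched 1.
Augmenting path X4→Y2 (+1); matched 2.
Augmenting path X2→Y1→X1→Y3 (+1); matched 3.
No augmenting path remains; maximum matching = 3.
König certificate: {X1, X4, Y1} is a vertex cover of size 3 (every listed pair touches it), so no matching can be larger.

3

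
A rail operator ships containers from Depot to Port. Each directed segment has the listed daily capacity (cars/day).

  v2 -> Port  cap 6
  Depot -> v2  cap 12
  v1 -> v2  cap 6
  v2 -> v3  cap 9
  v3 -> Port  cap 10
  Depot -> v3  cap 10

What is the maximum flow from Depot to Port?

16

Augment Depot→v2→Port: bottleneck 6, flow now 6.
Augment Depot→v3→Port: bottleneck 10, flow now 16.
No augmenting path remains; maximum flow = 16.
In the residual graph, reachable from Depot: {Depot, v2, v3}.
Min-cut edges: v2→Port (6), v3→Port (10); capacity 6 + 10 = 16.
This cut is saturated, so no flow can exceed 16.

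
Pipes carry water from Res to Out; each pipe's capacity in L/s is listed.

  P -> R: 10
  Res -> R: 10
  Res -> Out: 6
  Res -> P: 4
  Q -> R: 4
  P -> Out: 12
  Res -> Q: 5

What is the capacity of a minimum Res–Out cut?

10

Augment Res→Out: bottleneck 6, flow now 6.
Augment Res→P→Out: bottleneck 4, flow now 10.
No augmenting path remains; maximum flow = 10.
By max-flow min-cut, the minimum cut capacity equals the max flow.
In the residual graph, reachable from Res: {Res, Q, R}.
Min-cut edges: Res→P (4), Res→Out (6); capacity 4 + 6 = 10.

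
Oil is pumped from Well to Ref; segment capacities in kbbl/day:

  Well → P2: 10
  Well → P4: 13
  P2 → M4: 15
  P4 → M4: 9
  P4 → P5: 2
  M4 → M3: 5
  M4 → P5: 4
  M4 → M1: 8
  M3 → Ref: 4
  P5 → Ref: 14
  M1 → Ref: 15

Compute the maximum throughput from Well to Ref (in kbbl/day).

Augment Well→P4→P5→Ref: bottleneck 2, flow now 2.
Augment Well→P2→M4→M3→Ref: bottleneck 4, flow now 6.
Augment Well→P2→M4→P5→Ref: bottleneck 4, flow now 10.
Augment Well→P2→M4→M1→Ref: bottleneck 2, flow now 12.
Augment Well→P4→M4→M1→Ref: bottleneck 6, flow now 18.
No augmenting path remains; maximum flow = 18.
In the residual graph, reachable from Well: {Well, P2, P4, M4, M3}.
Min-cut edges: P4→P5 (2), M4→P5 (4), M4→M1 (8), M3→Ref (4); capacity 2 + 4 + 8 + 4 = 18.
This cut is saturated, so no flow can exceed 18.

18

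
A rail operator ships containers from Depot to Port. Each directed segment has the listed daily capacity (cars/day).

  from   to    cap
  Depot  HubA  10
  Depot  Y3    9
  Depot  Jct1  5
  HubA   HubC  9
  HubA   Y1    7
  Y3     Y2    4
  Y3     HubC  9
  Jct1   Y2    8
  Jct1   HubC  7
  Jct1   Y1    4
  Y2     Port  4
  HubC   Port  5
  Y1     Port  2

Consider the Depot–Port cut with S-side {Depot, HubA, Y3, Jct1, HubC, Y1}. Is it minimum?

No — its capacity is 19, but the minimum cut has capacity 11.

Given cut capacity: 4 + 8 + 5 + 2 = 19.
Augment Depot→HubA→HubC→Port: bottleneck 5, flow now 5.
Augment Depot→HubA→Y1→Port: bottleneck 2, flow now 7.
Augment Depot→Y3→Y2→Port: bottleneck 4, flow now 11.
No augmenting path remains; maximum flow = 11.
In the residual graph, reachable from Depot: {Depot, HubA, Y3, Jct1, Y2, HubC, Y1}.
Min-cut edges: Y2→Port (4), HubC→Port (5), Y1→Port (2); capacity 4 + 5 + 2 = 11.
Cut capacity 19 exceeds the max flow 11, so it is not minimum.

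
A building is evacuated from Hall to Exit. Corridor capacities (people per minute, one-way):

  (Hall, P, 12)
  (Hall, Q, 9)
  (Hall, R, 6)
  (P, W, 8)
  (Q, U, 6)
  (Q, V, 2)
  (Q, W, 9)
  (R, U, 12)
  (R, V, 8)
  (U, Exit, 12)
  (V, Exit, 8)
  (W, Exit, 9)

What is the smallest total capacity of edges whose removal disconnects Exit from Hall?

Augment Hall→P→W→Exit: bottleneck 8, flow now 8.
Augment Hall→Q→U→Exit: bottleneck 6, flow now 14.
Augment Hall→Q→V→Exit: bottleneck 2, flow now 16.
Augment Hall→Q→W→Exit: bottleneck 1, flow now 17.
Augment Hall→R→U→Exit: bottleneck 6, flow now 23.
No augmenting path remains; maximum flow = 23.
By max-flow min-cut, the minimum cut capacity equals the max flow.
In the residual graph, reachable from Hall: {Hall, P}.
Min-cut edges: Hall→Q (9), Hall→R (6), P→W (8); capacity 9 + 6 + 8 = 23.

23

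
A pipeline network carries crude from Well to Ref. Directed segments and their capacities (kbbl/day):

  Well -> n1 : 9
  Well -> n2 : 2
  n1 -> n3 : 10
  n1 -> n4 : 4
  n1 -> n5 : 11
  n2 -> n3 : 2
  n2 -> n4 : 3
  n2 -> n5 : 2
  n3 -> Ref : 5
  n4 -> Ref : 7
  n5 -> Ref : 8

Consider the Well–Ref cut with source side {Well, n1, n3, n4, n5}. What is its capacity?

Edges leaving {Well, n1, n3, n4, n5}: Well→n2 (2), n3→Ref (5), n4→Ref (7), n5→Ref (8).
Cut capacity = 2 + 5 + 7 + 8 = 22.

22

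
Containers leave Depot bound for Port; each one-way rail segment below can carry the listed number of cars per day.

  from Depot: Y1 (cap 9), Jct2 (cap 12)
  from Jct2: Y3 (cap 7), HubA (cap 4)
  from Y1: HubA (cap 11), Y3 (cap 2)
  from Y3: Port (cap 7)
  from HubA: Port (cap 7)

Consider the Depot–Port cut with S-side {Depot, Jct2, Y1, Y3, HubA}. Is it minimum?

Given cut capacity: 7 + 7 = 14.
Augment Depot→Jct2→Y3→Port: bottleneck 7, flow now 7.
Augment Depot→Jct2→HubA→Port: bottleneck 4, flow now 11.
Augment Depot→Y1→HubA→Port: bottleneck 3, flow now 14.
No augmenting path remains; maximum flow = 14.
Cut capacity 14 equals the max flow, so it is a minimum cut.

Yes — it is a minimum cut (capacity 14).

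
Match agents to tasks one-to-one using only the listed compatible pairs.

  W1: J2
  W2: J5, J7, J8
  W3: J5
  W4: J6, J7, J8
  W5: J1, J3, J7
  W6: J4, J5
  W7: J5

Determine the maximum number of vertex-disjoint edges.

Unit-capacity flow: source→left, listed edges, right→sink; max matching = max flow.
Augmenting path W1→J2 (+1); matched 1.
Augmenting path W2→J5 (+1); matched 2.
Augmenting path W4→J6 (+1); matched 3.
Augmenting path W5→J1 (+1); matched 4.
Augmenting path W6→J4 (+1); matched 5.
Augmenting path W3→J5→W2→J7 (+1); matched 6.
No augmenting path remains; maximum matching = 6.
König certificate: {W1, W2, W4, W5, W6, J5} is a vertex cover of size 6 (every listed pair touches it), so no matching can be larger.

6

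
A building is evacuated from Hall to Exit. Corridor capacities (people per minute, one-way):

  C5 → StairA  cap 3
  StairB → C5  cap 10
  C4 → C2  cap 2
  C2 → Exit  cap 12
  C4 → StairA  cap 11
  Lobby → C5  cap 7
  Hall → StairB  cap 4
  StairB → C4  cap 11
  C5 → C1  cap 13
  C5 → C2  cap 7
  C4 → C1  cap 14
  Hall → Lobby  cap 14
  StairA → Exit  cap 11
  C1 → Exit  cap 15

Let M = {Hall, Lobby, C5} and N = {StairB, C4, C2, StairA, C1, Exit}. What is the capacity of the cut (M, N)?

Edges leaving {Hall, Lobby, C5}: Hall→StairB (4), C5→C2 (7), C5→StairA (3), C5→C1 (13).
Cut capacity = 4 + 7 + 3 + 13 = 27.

27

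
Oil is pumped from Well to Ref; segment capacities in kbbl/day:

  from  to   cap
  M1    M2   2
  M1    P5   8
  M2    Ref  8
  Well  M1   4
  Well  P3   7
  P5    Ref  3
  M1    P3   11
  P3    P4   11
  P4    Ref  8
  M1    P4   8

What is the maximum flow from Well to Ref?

11

Augment Well→P3→P4→Ref: bottleneck 7, flow now 7.
Augment Well→M1→P5→Ref: bottleneck 3, flow now 10.
Augment Well→M1→M2→Ref: bottleneck 1, flow now 11.
No augmenting path remains; maximum flow = 11.
In the residual graph, reachable from Well: {Well}.
Min-cut edges: Well→P3 (7), Well→M1 (4); capacity 7 + 4 = 11.
This cut is saturated, so no flow can exceed 11.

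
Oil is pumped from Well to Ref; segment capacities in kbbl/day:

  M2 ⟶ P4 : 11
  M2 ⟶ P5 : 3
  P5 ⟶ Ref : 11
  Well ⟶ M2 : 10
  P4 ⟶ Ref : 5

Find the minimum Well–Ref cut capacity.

Augment Well→M2→P5→Ref: bottleneck 3, flow now 3.
Augment Well→M2→P4→Ref: bottleneck 5, flow now 8.
No augmenting path remains; maximum flow = 8.
By max-flow min-cut, the minimum cut capacity equals the max flow.
In the residual graph, reachable from Well: {Well, M2, P4}.
Min-cut edges: M2→P5 (3), P4→Ref (5); capacity 3 + 5 = 8.

8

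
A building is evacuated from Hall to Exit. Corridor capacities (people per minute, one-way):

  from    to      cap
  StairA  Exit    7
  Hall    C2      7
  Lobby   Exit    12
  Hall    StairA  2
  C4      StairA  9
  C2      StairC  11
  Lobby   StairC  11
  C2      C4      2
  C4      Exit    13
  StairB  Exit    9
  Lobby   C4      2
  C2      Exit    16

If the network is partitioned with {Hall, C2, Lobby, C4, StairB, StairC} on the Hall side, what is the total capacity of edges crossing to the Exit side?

Edges leaving {Hall, C2, Lobby, C4, StairB, StairC}: Hall→StairA (2), C2→Exit (16), Lobby→Exit (12), C4→StairA (9), C4→Exit (13), StairB→Exit (9).
Cut capacity = 2 + 16 + 12 + 9 + 13 + 9 = 61.

61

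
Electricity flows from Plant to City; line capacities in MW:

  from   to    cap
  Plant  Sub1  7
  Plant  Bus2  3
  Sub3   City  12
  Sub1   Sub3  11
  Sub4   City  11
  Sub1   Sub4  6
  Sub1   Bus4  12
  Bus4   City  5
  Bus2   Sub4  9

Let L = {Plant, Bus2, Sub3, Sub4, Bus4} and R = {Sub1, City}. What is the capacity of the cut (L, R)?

Edges leaving {Plant, Bus2, Sub3, Sub4, Bus4}: Plant→Sub1 (7), Sub3→City (12), Sub4→City (11), Bus4→City (5).
Cut capacity = 7 + 12 + 11 + 5 = 35.

35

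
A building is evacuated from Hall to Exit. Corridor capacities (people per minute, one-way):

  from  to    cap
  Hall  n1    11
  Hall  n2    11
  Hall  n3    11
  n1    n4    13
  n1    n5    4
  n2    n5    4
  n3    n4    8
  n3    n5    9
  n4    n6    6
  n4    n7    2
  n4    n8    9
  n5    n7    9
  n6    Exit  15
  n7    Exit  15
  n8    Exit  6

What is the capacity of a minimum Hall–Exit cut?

23

Augment Hall→n1→n4→n6→Exit: bottleneck 6, flow now 6.
Augment Hall→n1→n4→n7→Exit: bottleneck 2, flow now 8.
Augment Hall→n1→n4→n8→Exit: bottleneck 3, flow now 11.
Augment Hall→n2→n5→n7→Exit: bottleneck 4, flow now 15.
Augment Hall→n3→n4→n8→Exit: bottleneck 3, flow now 18.
Augment Hall→n3→n5→n7→Exit: bottleneck 5, flow now 23.
No augmenting path remains; maximum flow = 23.
By max-flow min-cut, the minimum cut capacity equals the max flow.
In the residual graph, reachable from Hall: {Hall, n1, n2, n3, n4, n5, n8}.
Min-cut edges: n4→n6 (6), n4→n7 (2), n5→n7 (9), n8→Exit (6); capacity 6 + 2 + 9 + 6 = 23.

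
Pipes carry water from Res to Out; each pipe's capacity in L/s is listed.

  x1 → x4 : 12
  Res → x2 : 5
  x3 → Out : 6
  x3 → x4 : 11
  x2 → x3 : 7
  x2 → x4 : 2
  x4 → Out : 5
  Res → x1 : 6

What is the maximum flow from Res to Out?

10

Augment Res→x1→x4→Out: bottleneck 5, flow now 5.
Augment Res→x2→x3→Out: bottleneck 5, flow now 10.
No augmenting path remains; maximum flow = 10.
In the residual graph, reachable from Res: {Res, x1, x4}.
Min-cut edges: Res→x2 (5), x4→Out (5); capacity 5 + 5 = 10.
This cut is saturated, so no flow can exceed 10.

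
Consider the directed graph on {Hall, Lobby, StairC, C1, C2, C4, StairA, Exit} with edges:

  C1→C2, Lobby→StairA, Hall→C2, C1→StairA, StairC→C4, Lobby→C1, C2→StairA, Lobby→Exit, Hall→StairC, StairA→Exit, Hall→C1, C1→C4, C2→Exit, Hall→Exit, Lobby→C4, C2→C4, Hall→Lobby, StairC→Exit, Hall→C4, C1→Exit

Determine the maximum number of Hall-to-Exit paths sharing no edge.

Assign every edge capacity 1; by Menger, the answer equals the max flow.
Path Hall→Exit (+1); total 1.
Path Hall→Lobby→Exit (+1); total 2.
Path Hall→StairC→Exit (+1); total 3.
Path Hall→C1→Exit (+1); total 4.
Path Hall→C2→Exit (+1); total 5.
No residual Hall→Exit path; max flow = 5.
Certifying cut of size 5: {Hall→C1, Hall→C2, Hall→Exit, Hall→Lobby, Hall→StairC}.

5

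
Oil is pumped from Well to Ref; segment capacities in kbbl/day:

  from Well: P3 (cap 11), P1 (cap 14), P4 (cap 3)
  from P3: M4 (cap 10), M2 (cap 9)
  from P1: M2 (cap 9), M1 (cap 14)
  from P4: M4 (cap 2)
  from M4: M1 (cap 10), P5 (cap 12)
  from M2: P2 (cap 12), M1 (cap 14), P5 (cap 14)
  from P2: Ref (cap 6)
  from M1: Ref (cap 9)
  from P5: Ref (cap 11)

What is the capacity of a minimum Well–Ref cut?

Augment Well→P1→M1→Ref: bottleneck 9, flow now 9.
Augment Well→P3→M4→P5→Ref: bottleneck 10, flow now 19.
Augment Well→P3→M2→P2→Ref: bottleneck 1, flow now 20.
Augment Well→P1→M2→P2→Ref: bottleneck 5, flow now 25.
Augment Well→P4→M4→P5→Ref: bottleneck 1, flow now 26.
No augmenting path remains; maximum flow = 26.
By max-flow min-cut, the minimum cut capacity equals the max flow.
In the residual graph, reachable from Well: {Well, P3, P1, P4, M4, M2, P2, M1, P5}.
Min-cut edges: P2→Ref (6), M1→Ref (9), P5→Ref (11); capacity 6 + 9 + 11 = 26.

26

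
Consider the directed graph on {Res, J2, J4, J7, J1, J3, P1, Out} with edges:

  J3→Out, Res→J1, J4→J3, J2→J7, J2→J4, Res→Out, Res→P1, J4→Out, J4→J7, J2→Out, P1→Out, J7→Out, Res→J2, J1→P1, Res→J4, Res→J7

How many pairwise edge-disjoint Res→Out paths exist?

Assign every edge capacity 1; by Menger, the answer equals the max flow.
Path Res→Out (+1); total 1.
Path Res→J2→Out (+1); total 2.
Path Res→J4→Out (+1); total 3.
Path Res→J7→Out (+1); total 4.
Path Res→P1→Out (+1); total 5.
No residual Res→Out path; max flow = 5.
Certifying cut of size 5: {P1→Out, Res→J2, Res→J4, Res→J7, Res→Out}.

5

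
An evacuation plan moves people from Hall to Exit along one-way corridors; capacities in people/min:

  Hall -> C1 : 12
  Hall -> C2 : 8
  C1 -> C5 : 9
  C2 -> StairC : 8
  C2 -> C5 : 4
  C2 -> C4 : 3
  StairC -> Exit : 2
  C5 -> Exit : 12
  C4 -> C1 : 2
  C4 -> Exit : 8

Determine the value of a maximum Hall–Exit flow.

Augment Hall→C1→C5→Exit: bottleneck 9, flow now 9.
Augment Hall→C2→StairC→Exit: bottleneck 2, flow now 11.
Augment Hall→C2→C5→Exit: bottleneck 3, flow now 14.
Augment Hall→C2→C4→Exit: bottleneck 3, flow now 17.
No augmenting path remains; maximum flow = 17.
In the residual graph, reachable from Hall: {Hall, C1}.
Min-cut edges: Hall→C2 (8), C1→C5 (9); capacity 8 + 9 = 17.
This cut is saturated, so no flow can exceed 17.

17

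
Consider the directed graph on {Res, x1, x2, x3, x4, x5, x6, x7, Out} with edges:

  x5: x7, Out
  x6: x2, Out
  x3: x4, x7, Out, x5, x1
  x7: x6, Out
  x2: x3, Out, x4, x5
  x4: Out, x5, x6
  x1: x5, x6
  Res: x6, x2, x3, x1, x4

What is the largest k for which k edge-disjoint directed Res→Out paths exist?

Assign every edge capacity 1; by Menger, the answer equals the max flow.
Path Res→x2→Out (+1); total 1.
Path Res→x3→Out (+1); total 2.
Path Res→x4→Out (+1); total 3.
Path Res→x6→Out (+1); total 4.
Path Res→x1→x5→Out (+1); total 5.
No residual Res→Out path; max flow = 5.
Certifying cut of size 5: {Res→x1, Res→x2, Res→x3, Res→x4, Res→x6}.

5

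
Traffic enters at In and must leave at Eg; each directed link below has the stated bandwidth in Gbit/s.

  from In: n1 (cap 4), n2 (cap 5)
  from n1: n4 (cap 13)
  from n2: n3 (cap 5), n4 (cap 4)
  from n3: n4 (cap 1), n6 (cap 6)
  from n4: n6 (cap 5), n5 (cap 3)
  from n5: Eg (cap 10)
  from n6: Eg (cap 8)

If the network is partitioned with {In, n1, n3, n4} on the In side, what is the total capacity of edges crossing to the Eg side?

Edges leaving {In, n1, n3, n4}: In→n2 (5), n3→n6 (6), n4→n5 (3), n4→n6 (5).
Cut capacity = 5 + 6 + 3 + 5 = 19.

19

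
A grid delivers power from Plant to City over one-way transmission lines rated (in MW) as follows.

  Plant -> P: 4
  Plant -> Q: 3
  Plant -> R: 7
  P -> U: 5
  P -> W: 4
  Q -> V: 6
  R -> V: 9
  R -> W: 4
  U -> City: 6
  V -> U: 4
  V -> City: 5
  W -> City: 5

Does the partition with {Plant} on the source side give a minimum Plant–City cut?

Yes — it is a minimum cut (capacity 14).

Given cut capacity: 4 + 3 + 7 = 14.
Augment Plant→P→U→City: bottleneck 4, flow now 4.
Augment Plant→Q→V→City: bottleneck 3, flow now 7.
Augment Plant→R→V→City: bottleneck 2, flow now 9.
Augment Plant→R→W→City: bottleneck 4, flow now 13.
Augment Plant→R→V→U→City: bottleneck 1, flow now 14.
No augmenting path remains; maximum flow = 14.
Cut capacity 14 equals the max flow, so it is a minimum cut.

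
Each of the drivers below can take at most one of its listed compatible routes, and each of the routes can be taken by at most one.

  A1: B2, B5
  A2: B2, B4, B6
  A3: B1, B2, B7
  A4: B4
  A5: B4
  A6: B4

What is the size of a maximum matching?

Unit-capacity flow: source→left, listed edges, right→sink; max matching = max flow.
Augmenting path A1→B2 (+1); matched 1.
Augmenting path A2→B4 (+1); matched 2.
Augmenting path A3→B1 (+1); matched 3.
Augmenting path A4→B4→A2→B6 (+1); matched 4.
No augmenting path remains; maximum matching = 4.
König certificate: {A1, A2, A3, B4} is a vertex cover of size 4 (every listed pair touches it), so no matching can be larger.

4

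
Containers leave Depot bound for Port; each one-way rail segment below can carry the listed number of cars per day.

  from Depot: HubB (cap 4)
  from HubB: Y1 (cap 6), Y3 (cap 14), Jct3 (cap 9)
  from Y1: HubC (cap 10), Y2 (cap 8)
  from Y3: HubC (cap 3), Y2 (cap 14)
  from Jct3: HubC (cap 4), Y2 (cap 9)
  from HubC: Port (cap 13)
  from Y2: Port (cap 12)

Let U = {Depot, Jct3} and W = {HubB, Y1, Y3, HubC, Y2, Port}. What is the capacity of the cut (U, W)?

17

Edges leaving {Depot, Jct3}: Depot→HubB (4), Jct3→HubC (4), Jct3→Y2 (9).
Cut capacity = 4 + 4 + 9 = 17.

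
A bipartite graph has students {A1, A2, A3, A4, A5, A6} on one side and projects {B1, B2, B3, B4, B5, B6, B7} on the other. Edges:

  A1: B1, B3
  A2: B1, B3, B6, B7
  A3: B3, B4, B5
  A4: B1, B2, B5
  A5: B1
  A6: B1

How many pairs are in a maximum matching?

Unit-capacity flow: source→left, listed edges, right→sink; max matching = max flow.
Augmenting path A1→B1 (+1); matched 1.
Augmenting path A2→B3 (+1); matched 2.
Augmenting path A3→B4 (+1); matched 3.
Augmenting path A4→B2 (+1); matched 4.
Augmenting path A5→B1→A1→B3→A2→B6 (+1); matched 5.
No augmenting path remains; maximum matching = 5.
König certificate: {A1, A2, A3, A4, B1} is a vertex cover of size 5 (every listed pair touches it), so no matching can be larger.

5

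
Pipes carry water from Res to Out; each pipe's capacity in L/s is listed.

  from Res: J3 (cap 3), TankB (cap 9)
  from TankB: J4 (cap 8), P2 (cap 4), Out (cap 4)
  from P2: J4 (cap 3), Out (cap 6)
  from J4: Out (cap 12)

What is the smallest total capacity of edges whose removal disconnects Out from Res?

Augment Res→TankB→Out: bottleneck 4, flow now 4.
Augment Res→TankB→P2→Out: bottleneck 4, flow now 8.
Augment Res→TankB→J4→Out: bottleneck 1, flow now 9.
No augmenting path remains; maximum flow = 9.
By max-flow min-cut, the minimum cut capacity equals the max flow.
In the residual graph, reachable from Res: {Res, J3}.
Min-cut edges: Res→TankB (9); capacity 9 = 9.

9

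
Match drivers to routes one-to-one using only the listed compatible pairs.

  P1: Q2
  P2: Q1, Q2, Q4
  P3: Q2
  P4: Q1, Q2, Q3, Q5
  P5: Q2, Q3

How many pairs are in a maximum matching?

Unit-capacity flow: source→left, listed edges, right→sink; max matching = max flow.
Augmenting path P1→Q2 (+1); matched 1.
Augmenting path P2→Q1 (+1); matched 2.
Augmenting path P4→Q3 (+1); matched 3.
Augmenting path P5→Q3→P4→Q5 (+1); matched 4.
No augmenting path remains; maximum matching = 4.
König certificate: {P2, P4, P5, Q2} is a vertex cover of size 4 (every listed pair touches it), so no matching can be larger.

4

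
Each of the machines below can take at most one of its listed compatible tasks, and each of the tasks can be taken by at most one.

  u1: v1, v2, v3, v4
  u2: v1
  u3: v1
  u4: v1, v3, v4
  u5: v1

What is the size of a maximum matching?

3

Unit-capacity flow: source→left, listed edges, right→sink; max matching = max flow.
Augmenting path u1→v1 (+1); matched 1.
Augmenting path u4→v3 (+1); matched 2.
Augmenting path u2→v1→u1→v2 (+1); matched 3.
No augmenting path remains; maximum matching = 3.
König certificate: {u1, u4, v1} is a vertex cover of size 3 (every listed pair touches it), so no matching can be larger.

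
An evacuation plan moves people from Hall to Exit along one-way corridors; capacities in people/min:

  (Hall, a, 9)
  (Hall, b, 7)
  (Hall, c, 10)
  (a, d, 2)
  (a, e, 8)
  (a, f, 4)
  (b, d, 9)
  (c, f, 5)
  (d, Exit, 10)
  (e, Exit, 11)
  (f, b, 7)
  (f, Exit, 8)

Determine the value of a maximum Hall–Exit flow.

Augment Hall→a→d→Exit: bottleneck 2, flow now 2.
Augment Hall→a→e→Exit: bottleneck 7, flow now 9.
Augment Hall→b→d→Exit: bottleneck 7, flow now 16.
Augment Hall→c→f→Exit: bottleneck 5, flow now 21.
No augmenting path remains; maximum flow = 21.
In the residual graph, reachable from Hall: {Hall, c}.
Min-cut edges: Hall→a (9), Hall→b (7), c→f (5); capacity 9 + 7 + 5 = 21.
This cut is saturated, so no flow can exceed 21.

21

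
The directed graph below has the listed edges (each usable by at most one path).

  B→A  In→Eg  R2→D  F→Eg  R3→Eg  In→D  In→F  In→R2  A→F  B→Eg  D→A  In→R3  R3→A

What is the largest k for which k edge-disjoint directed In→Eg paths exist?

Assign every edge capacity 1; by Menger, the answer equals the max flow.
Path In→Eg (+1); total 1.
Path In→R3→Eg (+1); total 2.
Path In→F→Eg (+1); total 3.
No residual In→Eg path; max flow = 3.
Certifying cut of size 3: {F→Eg, In→Eg, In→R3}.

3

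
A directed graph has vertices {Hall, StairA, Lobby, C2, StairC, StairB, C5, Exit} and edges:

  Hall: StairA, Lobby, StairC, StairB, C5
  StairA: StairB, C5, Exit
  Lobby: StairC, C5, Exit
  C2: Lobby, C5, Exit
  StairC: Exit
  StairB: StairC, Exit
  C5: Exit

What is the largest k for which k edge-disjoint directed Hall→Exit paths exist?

5

Assign every edge capacity 1; by Menger, the answer equals the max flow.
Path Hall→StairA→Exit (+1); total 1.
Path Hall→Lobby→Exit (+1); total 2.
Path Hall→StairC→Exit (+1); total 3.
Path Hall→StairB→Exit (+1); total 4.
Path Hall→C5→Exit (+1); total 5.
No residual Hall→Exit path; max flow = 5.
Certifying cut of size 5: {Hall→C5, Hall→Lobby, Hall→StairA, Hall→StairB, Hall→StairC}.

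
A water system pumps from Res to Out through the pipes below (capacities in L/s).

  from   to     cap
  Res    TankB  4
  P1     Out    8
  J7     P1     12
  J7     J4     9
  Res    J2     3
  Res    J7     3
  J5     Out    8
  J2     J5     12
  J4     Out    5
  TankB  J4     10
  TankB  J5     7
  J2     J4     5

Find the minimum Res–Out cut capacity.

Augment Res→J2→J5→Out: bottleneck 3, flow now 3.
Augment Res→TankB→J5→Out: bottleneck 4, flow now 7.
Augment Res→J7→P1→Out: bottleneck 3, flow now 10.
No augmenting path remains; maximum flow = 10.
By max-flow min-cut, the minimum cut capacity equals the max flow.
In the residual graph, reachable from Res: {Res}.
Min-cut edges: Res→J2 (3), Res→TankB (4), Res→J7 (3); capacity 3 + 4 + 3 = 10.

10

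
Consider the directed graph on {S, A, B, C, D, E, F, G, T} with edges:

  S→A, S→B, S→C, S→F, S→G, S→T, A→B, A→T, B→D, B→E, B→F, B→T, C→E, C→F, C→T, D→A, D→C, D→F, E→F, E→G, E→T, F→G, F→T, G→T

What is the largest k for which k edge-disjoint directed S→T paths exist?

Assign every edge capacity 1; by Menger, the answer equals the max flow.
Path S→T (+1); total 1.
Path S→A→T (+1); total 2.
Path S→B→T (+1); total 3.
Path S→C→T (+1); total 4.
Path S→F→T (+1); total 5.
Path S→G→T (+1); total 6.
No residual S→T path; max flow = 6.
Certifying cut of size 6: {S→A, S→B, S→C, S→F, S→G, S→T}.

6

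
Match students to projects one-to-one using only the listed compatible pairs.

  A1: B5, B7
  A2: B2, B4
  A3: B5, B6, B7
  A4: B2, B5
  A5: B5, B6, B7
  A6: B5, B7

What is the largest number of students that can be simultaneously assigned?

Unit-capacity flow: source→left, listed edges, right→sink; max matching = max flow.
Augmenting path A1→B5 (+1); matched 1.
Augmenting path A2→B2 (+1); matched 2.
Augmenting path A3→B6 (+1); matched 3.
Augmenting path A5→B7 (+1); matched 4.
Augmenting path A4→B2→A2→B4 (+1); matched 5.
No augmenting path remains; maximum matching = 5.
König certificate: {A2, A4, B5, B6, B7} is a vertex cover of size 5 (every listed pair touches it), so no matching can be larger.

5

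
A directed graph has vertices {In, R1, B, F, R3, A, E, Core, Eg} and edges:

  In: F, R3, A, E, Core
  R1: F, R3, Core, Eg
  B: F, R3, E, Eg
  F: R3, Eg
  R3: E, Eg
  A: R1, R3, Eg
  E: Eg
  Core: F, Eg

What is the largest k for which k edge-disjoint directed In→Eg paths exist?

Assign every edge capacity 1; by Menger, the answer equals the max flow.
Path In→F→Eg (+1); total 1.
Path In→R3→Eg (+1); total 2.
Path In→A→Eg (+1); total 3.
Path In→E→Eg (+1); total 4.
Path In→Core→Eg (+1); total 5.
No residual In→Eg path; max flow = 5.
Certifying cut of size 5: {In→A, In→Core, In→E, In→F, In→R3}.

5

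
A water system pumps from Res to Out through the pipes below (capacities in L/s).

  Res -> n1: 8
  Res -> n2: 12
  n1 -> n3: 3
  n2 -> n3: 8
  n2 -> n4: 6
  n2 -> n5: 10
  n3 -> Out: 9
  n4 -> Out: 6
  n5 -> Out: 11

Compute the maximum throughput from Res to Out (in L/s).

15

Augment Res→n1→n3→Out: bottleneck 3, flow now 3.
Augment Res→n2→n3→Out: bottleneck 6, flow now 9.
Augment Res→n2→n4→Out: bottleneck 6, flow now 15.
No augmenting path remains; maximum flow = 15.
In the residual graph, reachable from Res: {Res, n1}.
Min-cut edges: Res→n2 (12), n1→n3 (3); capacity 12 + 3 = 15.
This cut is saturated, so no flow can exceed 15.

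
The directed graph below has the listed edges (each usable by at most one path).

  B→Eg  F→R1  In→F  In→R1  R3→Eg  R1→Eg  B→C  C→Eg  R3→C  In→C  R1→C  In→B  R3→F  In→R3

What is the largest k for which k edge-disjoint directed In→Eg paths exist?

4

Assign every edge capacity 1; by Menger, the answer equals the max flow.
Path In→R3→Eg (+1); total 1.
Path In→R1→Eg (+1); total 2.
Path In→B→Eg (+1); total 3.
Path In→C→Eg (+1); total 4.
No residual In→Eg path; max flow = 4.
Certifying cut of size 4: {C→Eg, In→B, In→R3, R1→Eg}.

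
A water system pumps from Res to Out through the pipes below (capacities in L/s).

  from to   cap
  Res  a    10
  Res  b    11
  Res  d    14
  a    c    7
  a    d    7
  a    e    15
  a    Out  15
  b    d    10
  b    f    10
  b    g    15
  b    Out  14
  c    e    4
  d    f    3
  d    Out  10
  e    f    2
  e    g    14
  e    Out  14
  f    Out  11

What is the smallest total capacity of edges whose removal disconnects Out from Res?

Augment Res→a→Out: bottleneck 10, flow now 10.
Augment Res→b→Out: bottleneck 11, flow now 21.
Augment Res→d→Out: bottleneck 10, flow now 31.
Augment Res→d→f→Out: bottleneck 3, flow now 34.
No augmenting path remains; maximum flow = 34.
By max-flow min-cut, the minimum cut capacity equals the max flow.
In the residual graph, reachable from Res: {Res, d}.
Min-cut edges: Res→a (10), Res→b (11), d→f (3), d→Out (10); capacity 10 + 11 + 3 + 10 = 34.

34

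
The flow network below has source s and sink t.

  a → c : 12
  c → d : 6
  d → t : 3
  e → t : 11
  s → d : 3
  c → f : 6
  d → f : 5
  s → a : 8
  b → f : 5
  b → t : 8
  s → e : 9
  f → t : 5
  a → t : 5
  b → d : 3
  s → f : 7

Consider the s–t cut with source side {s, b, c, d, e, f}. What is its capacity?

Edges leaving {s, b, c, d, e, f}: s→a (8), b→t (8), d→t (3), e→t (11), f→t (5).
Cut capacity = 8 + 8 + 3 + 11 + 5 = 35.

35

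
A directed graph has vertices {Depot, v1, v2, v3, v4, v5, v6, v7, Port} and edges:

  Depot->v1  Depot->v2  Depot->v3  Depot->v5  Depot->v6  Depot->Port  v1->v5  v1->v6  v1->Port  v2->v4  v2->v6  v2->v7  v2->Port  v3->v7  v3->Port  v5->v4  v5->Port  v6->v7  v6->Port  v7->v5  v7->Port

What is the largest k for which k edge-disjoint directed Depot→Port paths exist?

Assign every edge capacity 1; by Menger, the answer equals the max flow.
Path Depot→Port (+1); total 1.
Path Depot→v1→Port (+1); total 2.
Path Depot→v2→Port (+1); total 3.
Path Depot→v3→Port (+1); total 4.
Path Depot→v5→Port (+1); total 5.
Path Depot→v6→Port (+1); total 6.
No residual Depot→Port path; max flow = 6.
Certifying cut of size 6: {Depot→Port, Depot→v1, Depot→v2, Depot→v3, Depot→v5, Depot→v6}.

6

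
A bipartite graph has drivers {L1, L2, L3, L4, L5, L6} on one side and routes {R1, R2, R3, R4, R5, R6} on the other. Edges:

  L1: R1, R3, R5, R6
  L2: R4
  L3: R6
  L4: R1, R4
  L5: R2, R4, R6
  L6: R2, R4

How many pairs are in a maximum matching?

Unit-capacity flow: source→left, listed edges, right→sink; max matching = max flow.
Augmenting path L1→R1 (+1); matched 1.
Augmenting path L2→R4 (+1); matched 2.
Augmenting path L3→R6 (+1); matched 3.
Augmenting path L5→R2 (+1); matched 4.
Augmenting path L4→R1→L1→R3 (+1); matched 5.
No augmenting path remains; maximum matching = 5.
König certificate: {L1, L4, R2, R4, R6} is a vertex cover of size 5 (every listed pair touches it), so no matching can be larger.

5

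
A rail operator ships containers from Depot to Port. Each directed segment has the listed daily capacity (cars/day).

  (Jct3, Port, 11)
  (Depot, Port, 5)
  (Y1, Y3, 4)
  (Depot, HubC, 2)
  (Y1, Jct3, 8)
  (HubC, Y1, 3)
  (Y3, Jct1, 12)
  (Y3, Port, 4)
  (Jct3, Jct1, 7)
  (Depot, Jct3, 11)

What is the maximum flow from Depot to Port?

Augment Depot→Port: bottleneck 5, flow now 5.
Augment Depot→Jct3→Port: bottleneck 11, flow now 16.
Augment Depot→HubC→Y1→Y3→Port: bottleneck 2, flow now 18.
No augmenting path remains; maximum flow = 18.
In the residual graph, reachable from Depot: {Depot}.
Min-cut edges: Depot→HubC (2), Depot→Jct3 (11), Depot→Port (5); capacity 2 + 11 + 5 = 18.
This cut is saturated, so no flow can exceed 18.

18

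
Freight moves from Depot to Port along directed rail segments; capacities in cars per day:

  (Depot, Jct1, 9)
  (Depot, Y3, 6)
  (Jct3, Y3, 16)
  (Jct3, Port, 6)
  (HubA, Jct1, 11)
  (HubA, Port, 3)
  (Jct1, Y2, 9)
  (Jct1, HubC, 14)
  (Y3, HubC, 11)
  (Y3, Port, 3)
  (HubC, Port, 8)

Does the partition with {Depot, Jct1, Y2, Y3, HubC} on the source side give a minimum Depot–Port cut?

Yes — it is a minimum cut (capacity 11).

Given cut capacity: 3 + 8 = 11.
Augment Depot→Y3→Port: bottleneck 3, flow now 3.
Augment Depot→Jct1→HubC→Port: bottleneck 8, flow now 11.
No augmenting path remains; maximum flow = 11.
Cut capacity 11 equals the max flow, so it is a minimum cut.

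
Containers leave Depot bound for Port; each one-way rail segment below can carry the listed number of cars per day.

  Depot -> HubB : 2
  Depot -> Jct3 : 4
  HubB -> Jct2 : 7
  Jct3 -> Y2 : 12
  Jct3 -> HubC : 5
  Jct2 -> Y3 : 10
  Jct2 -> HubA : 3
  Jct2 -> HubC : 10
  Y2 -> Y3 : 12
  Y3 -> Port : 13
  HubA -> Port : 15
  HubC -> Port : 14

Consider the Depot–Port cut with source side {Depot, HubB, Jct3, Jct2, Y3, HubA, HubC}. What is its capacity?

54

Edges leaving {Depot, HubB, Jct3, Jct2, Y3, HubA, HubC}: Jct3→Y2 (12), Y3→Port (13), HubA→Port (15), HubC→Port (14).
Cut capacity = 12 + 13 + 15 + 14 = 54.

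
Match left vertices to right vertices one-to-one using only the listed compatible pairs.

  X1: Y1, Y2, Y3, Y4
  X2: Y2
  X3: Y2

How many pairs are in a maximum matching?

2

Unit-capacity flow: source→left, listed edges, right→sink; max matching = max flow.
Augmenting path X1→Y1 (+1); matched 1.
Augmenting path X2→Y2 (+1); matched 2.
No augmenting path remains; maximum matching = 2.
König certificate: {X1, Y2} is a vertex cover of size 2 (every listed pair touches it), so no matching can be larger.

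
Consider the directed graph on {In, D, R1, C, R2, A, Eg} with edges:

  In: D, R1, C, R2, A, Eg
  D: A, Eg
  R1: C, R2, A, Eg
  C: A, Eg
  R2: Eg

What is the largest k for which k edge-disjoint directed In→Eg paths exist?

Assign every edge capacity 1; by Menger, the answer equals the max flow.
Path In→Eg (+1); total 1.
Path In→D→Eg (+1); total 2.
Path In→R1→Eg (+1); total 3.
Path In→C→Eg (+1); total 4.
Path In→R2→Eg (+1); total 5.
No residual In→Eg path; max flow = 5.
Certifying cut of size 5: {In→C, In→D, In→Eg, In→R1, In→R2}.

5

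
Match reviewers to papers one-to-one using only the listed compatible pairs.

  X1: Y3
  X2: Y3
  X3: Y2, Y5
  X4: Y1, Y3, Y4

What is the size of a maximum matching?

Unit-capacity flow: source→left, listed edges, right→sink; max matching = max flow.
Augmenting path X1→Y3 (+1); matched 1.
Augmenting path X3→Y2 (+1); matched 2.
Augmenting path X4→Y1 (+1); matched 3.
No augmenting path remains; maximum matching = 3.
König certificate: {X3, X4, Y3} is a vertex cover of size 3 (every listed pair touches it), so no matching can be larger.

3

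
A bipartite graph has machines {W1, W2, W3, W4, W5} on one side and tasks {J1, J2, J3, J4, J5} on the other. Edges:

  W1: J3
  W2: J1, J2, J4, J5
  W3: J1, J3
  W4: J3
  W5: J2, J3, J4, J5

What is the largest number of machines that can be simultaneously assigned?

Unit-capacity flow: source→left, listed edges, right→sink; max matching = max flow.
Augmenting path W1→J3 (+1); matched 1.
Augmenting path W2→J1 (+1); matched 2.
Augmenting path W5→J2 (+1); matched 3.
Augmenting path W3→J1→W2→J4 (+1); matched 4.
No augmenting path remains; maximum matching = 4.
König certificate: {W2, W3, W5, J3} is a vertex cover of size 4 (every listed pair touches it), so no matching can be larger.

4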